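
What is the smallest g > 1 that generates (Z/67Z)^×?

2

φ(67) = 67 − 1 = 66 = 2 · 3 · 11.
Test candidates g = 2, 3, … against the prime factors q ∈ {2, 3, 11} of φ(67): g is a generator iff g^(66/q) ≢ 1 for every such q.
g = 2: 2^33 ≡ 66; 2^22 ≡ 37; 2^6 ≡ 64 — none is 1, so 2 is a primitive root.
So 2 is the smallest generator of (Z/67Z)^×.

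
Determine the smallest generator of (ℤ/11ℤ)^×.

2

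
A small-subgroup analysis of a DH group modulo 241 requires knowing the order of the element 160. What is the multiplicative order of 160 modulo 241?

By Lagrange's theorem, ord_241(160) divides φ(241) = 241 − 1 = 240 = 2^4 · 3 · 5.
Divisors of 240: 1, 2, 3, 4, 5, 6, 8, 10, 12, 15, 16, 20, 24, 30, 40, 48, 60, 80, 120, 240.
Compute 160^d (mod 241) for the divisors d until we hit 1:
160^1 ≡ 160
160^2 ≡ 54
160^3 ≡ 205
160^4 ≡ 24
160^5 ≡ 225
160^6 ≡ 91
160^8 ≡ 94
160^10 ≡ 15
160^12 ≡ 87
160^15 ≡ 1
Hence ord(160) = 15.

15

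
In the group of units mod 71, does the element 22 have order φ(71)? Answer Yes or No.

φ(71) = 71 − 1 = 70 = 2 · 5 · 7.
22 is a primitive root mod 71 iff 22^(φ(71)/q) ≢ 1 for every prime q | φ(71), i.e. q ∈ {2, 5, 7}.
22^35 ≡ 70 (mod 71)  [q = 2: ≢ 1 ✓]
22^14 ≡ 5 (mod 71)  [q = 5: ≢ 1 ✓]
22^10 ≡ 37 (mod 71)  [q = 7: ≢ 1 ✓]
All checks pass, so 22 has order 70 and is a primitive root modulo 71.

Yes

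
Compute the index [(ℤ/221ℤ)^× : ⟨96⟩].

12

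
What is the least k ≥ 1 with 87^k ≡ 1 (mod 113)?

The order of 87 must divide φ(113) = 113 − 1 = 112 = 2^4 · 7.
Divisors of 112: 1, 2, 4, 7, 8, 14, 16, 28, 56, 112.
Evaluate successive powers at the divisors of 112:
87^1 ≡ 87 (mod 113)
87^2 ≡ 111 (mod 113)
87^4 ≡ 4 (mod 113)
87^7 ≡ 95 (mod 113)
87^8 ≡ 16 (mod 113)
87^14 ≡ 98 (mod 113)
87^16 ≡ 30 (mod 113)
87^28 ≡ 112 (mod 113)
87^56 ≡ 1 (mod 113) ✓
Hence ord(87) = 56.

56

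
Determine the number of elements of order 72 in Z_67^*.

0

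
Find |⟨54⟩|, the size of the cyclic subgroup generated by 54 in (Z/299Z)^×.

132

The order of 54 must divide φ(299) = φ(13·23) = (13−1)·(23−1) = 12·22 = 264 = 2^3 · 3 · 11.
Divisors of 264: 1, 2, 3, 4, 6, 8, 11, 12, 22, 24, 33, 44, 66, 88, 132, 264.
Test each divisor d:
54^1 ≡ 54 (mod 299)
54^2 ≡ 225 (mod 299)
54^3 ≡ 190 (mod 299)
54^4 ≡ 94 (mod 299)
54^6 ≡ 220 (mod 299)
54^8 ≡ 165 (mod 299)
54^11 ≡ 254 (mod 299)
54^12 ≡ 261 (mod 299)
54^22 ≡ 231 (mod 299)
54^24 ≡ 248 (mod 299)
54^33 ≡ 70 (mod 299)
54^44 ≡ 139 (mod 299)
54^66 ≡ 116 (mod 299)
54^88 ≡ 185 (mod 299)
54^132 ≡ 1 (mod 299) ✓
So ord_299(54) = 132.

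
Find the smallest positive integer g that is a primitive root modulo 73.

φ(73) = 73 − 1 = 72 = 2^3 · 3^2.
g is a primitive root iff g^(72/q) ≢ 1 (mod 73) for each prime q ∈ {2, 3}.
g = 2: 2^36 ≡ 1 — hits 1, so not a primitive root.
g = 3: 3^36 ≡ 1 — hits 1, so not a primitive root.
g = 4: 4^36 ≡ 1 — hits 1, so not a primitive root.
g = 5: 5^36 ≡ 72; 5^24 ≡ 8 — none is 1, so 5 is a primitive root.
So 5 is the smallest generator of (Z/73Z)^×.

5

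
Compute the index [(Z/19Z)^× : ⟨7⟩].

6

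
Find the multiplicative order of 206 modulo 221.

24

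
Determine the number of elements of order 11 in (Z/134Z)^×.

φ(134) = φ(2)·φ(67) = 1·66 = 66 = 2 · 3 · 11.
Since (Z/134Z)^× is cyclic of order 66, the number of elements of order d is φ(d) when d | 66 and 0 otherwise.
11 | 66, and φ(11) = 11 − 1 = 10.

10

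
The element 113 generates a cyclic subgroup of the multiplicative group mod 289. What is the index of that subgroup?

ord(113) | φ(289) = φ(17^2) = 17·(17−1) = 272 = 2^4 · 17.
Divisors of 272: 1, 2, 4, 8, 16, 17, 34, 68, 136, 272.
Check 113^d mod 289 for each divisor in increasing order:
113^1 ≡ 113 (mod 289)
113^2 ≡ 53 (mod 289)
113^4 ≡ 208 (mod 289)
113^8 ≡ 203 (mod 289)
113^16 ≡ 171 (mod 289)
113^17 ≡ 249 (mod 289)
113^34 ≡ 155 (mod 289)
113^68 ≡ 38 (mod 289)
113^136 ≡ 288 (mod 289)
113^272 ≡ 1 (mod 289) ✓
Thus |⟨113⟩| = ord(113) = 272.
Index = |(Z/289Z)^×| / |⟨113⟩| = 272 / 272 = 1.

1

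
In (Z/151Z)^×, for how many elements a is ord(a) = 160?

0

φ(151) = 151 − 1 = 150 = 2 · 3 · 5^2.
Since (Z/151Z)^× is cyclic of order 150, the number of elements of order d is φ(d) when d | 150 and 0 otherwise.
Here 150 is not a multiple of 160, so there are no elements of order 160.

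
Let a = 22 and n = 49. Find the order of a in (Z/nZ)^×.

7

Since 22 ∈ (Z/49Z)^×, its order divides φ(49) = φ(7^2) = 7·(7−1) = 42 = 2 · 3 · 7.
Divisors of 42: 1, 2, 3, 6, 7, 14, 21, 42.
Evaluate successive powers at the divisors of 42:
22^1 ≡ 22
22^2 ≡ 43
22^3 ≡ 15
22^6 ≡ 29
22^7 ≡ 1
So ord_49(22) = 7.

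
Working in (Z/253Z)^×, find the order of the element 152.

The order of 152 must divide φ(253) = φ(11·23) = (11−1)·(23−1) = 10·22 = 220 = 2^2 · 5 · 11.
Divisors of 220: 1, 2, 4, 5, 10, 11, 20, 22, 44, 55, 110, 220.
Compute 152^d (mod 253) for the divisors d until we hit 1:
152^1 ≡ 152 (mod 253)
152^2 ≡ 81 (mod 253)
152^4 ≡ 236 (mod 253)
152^5 ≡ 199 (mod 253)
152^10 ≡ 133 (mod 253)
152^11 ≡ 229 (mod 253)
152^20 ≡ 232 (mod 253)
152^22 ≡ 70 (mod 253)
152^44 ≡ 93 (mod 253)
152^55 ≡ 45 (mod 253)
152^110 ≡ 1 (mod 253) ✓
So ord_253(152) = 110.

110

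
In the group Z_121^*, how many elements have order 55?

40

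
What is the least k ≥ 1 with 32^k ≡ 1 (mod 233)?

29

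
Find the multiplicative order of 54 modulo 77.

By Lagrange's theorem, ord_77(54) divides φ(77) = φ(7·11) = (7−1)·(11−1) = 6·10 = 60 = 2^2 · 3 · 5.
Divisors of 60: 1, 2, 3, 4, 5, 6, 10, 12, 15, 20, 30, 60.
Compute 54^d (mod 77) for the divisors d until we hit 1:
54^1 ≡ 54
54^2 ≡ 67
54^3 ≡ 76
54^4 ≡ 23
54^5 ≡ 10
54^6 ≡ 1
The smallest such exponent is 6, so the order of 54 is 6.

6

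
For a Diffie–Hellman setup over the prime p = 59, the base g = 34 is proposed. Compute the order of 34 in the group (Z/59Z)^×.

58

The order of 34 must divide φ(59) = 59 − 1 = 58 = 2 · 29.
Divisors of 58: 1, 2, 29, 58.
Evaluate successive powers at the divisors of 58:
34^1 ≡ 34 (mod 59)
34^2 ≡ 35 (mod 59)
34^29 ≡ 58 (mod 59)
34^58 ≡ 1 (mod 59) ✓
The smallest such exponent is 58, so the order of 34 is 58.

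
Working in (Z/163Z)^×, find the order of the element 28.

54

The order of 28 must divide φ(163) = 163 − 1 = 162 = 2 · 3^4.
Divisors of 162: 1, 2, 3, 6, 9, 18, 27, 54, 81, 162.
Test each divisor d:
28^1 ≡ 28 (mod 163)
28^2 ≡ 132 (mod 163)
28^3 ≡ 110 (mod 163)
28^6 ≡ 38 (mod 163)
28^9 ≡ 105 (mod 163)
28^18 ≡ 104 (mod 163)
28^27 ≡ 162 (mod 163)
28^54 ≡ 1 (mod 163) ✓
Hence ord(28) = 54.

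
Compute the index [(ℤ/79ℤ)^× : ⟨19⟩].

ord(19) | φ(79) = 79 − 1 = 78 = 2 · 3 · 13.
Divisors of 78: 1, 2, 3, 6, 13, 26, 39, 78.
Check 19^d mod 79 for each divisor in increasing order:
19^1 ≡ 19
19^2 ≡ 45
19^3 ≡ 65
19^6 ≡ 38
19^13 ≡ 23
19^26 ≡ 55
19^39 ≡ 1
The order of 19 is 39, so the subgroup it generates has 39 elements.
The index is φ(79) / ord(19) = 78 / 39 = 2.

2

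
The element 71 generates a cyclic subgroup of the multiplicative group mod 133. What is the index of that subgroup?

Since 71 ∈ (Z/133Z)^×, its order divides φ(133) = φ(7·19) = (7−1)·(19−1) = 6·18 = 108 = 2^2 · 3^3.
Divisors of 108: 1, 2, 3, 4, 6, 9, 12, 18, 27, 36, 54, 108.
Check 71^d mod 133 for each divisor in increasing order:
71^1 ≡ 71 (mod 133)
71^2 ≡ 120 (mod 133)
71^3 ≡ 8 (mod 133)
71^4 ≡ 36 (mod 133)
71^6 ≡ 64 (mod 133)
71^9 ≡ 113 (mod 133)
71^12 ≡ 106 (mod 133)
71^18 ≡ 1 (mod 133) ✓
Thus |⟨71⟩| = ord(71) = 18.
[(Z/133Z)^× : ⟨71⟩] = 108/18 = 6.

6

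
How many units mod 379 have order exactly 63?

36

φ(379) = 379 − 1 = 378 = 2 · 3^3 · 7.
Since (Z/379Z)^× is cyclic of order 378, the number of elements of order d is φ(d) when d | 378 and 0 otherwise.
63 = 3^2 · 7 divides 378, and φ(63) = 36.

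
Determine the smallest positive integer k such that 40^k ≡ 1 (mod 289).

16

Since 40 ∈ (Z/289Z)^×, its order divides φ(289) = φ(17^2) = 17·(17−1) = 272 = 2^4 · 17.
Divisors of 272: 1, 2, 4, 8, 16, 17, 34, 68, 136, 272.
Compute 40^d (mod 289) for the divisors d until we hit 1:
40^1 ≡ 40 (mod 289)
40^2 ≡ 155 (mod 289)
40^4 ≡ 38 (mod 289)
40^8 ≡ 288 (mod 289)
40^16 ≡ 1 (mod 289) ✓
Hence ord(40) = 16.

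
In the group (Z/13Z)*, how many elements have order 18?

0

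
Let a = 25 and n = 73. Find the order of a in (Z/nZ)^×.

36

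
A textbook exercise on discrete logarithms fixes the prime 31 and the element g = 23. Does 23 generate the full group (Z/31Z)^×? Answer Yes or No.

No

φ(31) = 31 − 1 = 30 = 2 · 3 · 5.
23 is a primitive root mod 31 iff 23^(φ(31)/q) ≢ 1 for every prime q | φ(31), i.e. q ∈ {2, 3, 5}.
23^15 ≡ 30 (mod 31)  [q = 2: ≢ 1 ✓]
23^10 ≡ 1 (mod 31)  [q = 3: ≡ 1 ✗]
23^6 ≡ 8 (mod 31)  [q = 5: ≢ 1 ✓]
Since 23^10 ≡ 1, the order of 23 divides 10 < 30, so 23 is not a primitive root.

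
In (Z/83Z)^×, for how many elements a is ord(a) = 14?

φ(83) = 83 − 1 = 82 = 2 · 41.
In a cyclic group of order 82, there are φ(d) elements of order d for each divisor d of 82, and zero for non-divisors.
14 does not divide 82, so no element of (Z/83Z)^× has order 14.

0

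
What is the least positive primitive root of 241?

7

φ(241) = 241 − 1 = 240 = 2^4 · 3 · 5.
Test candidates g = 2, 3, … against the prime factors q ∈ {2, 3, 5} of φ(241): g is a generator iff g^(240/q) ≢ 1 for every such q.
g = 2: 2^120 ≡ 1 — hits 1, so not a primitive root.
g = 3: 3^120 ≡ 1 — hits 1, so not a primitive root.
g = 4: 4^120 ≡ 1 — hits 1, so not a primitive root.
g = 5: 5^120 ≡ 1 — hits 1, so not a primitive root.
g = 6: 6^120 ≡ 1 — hits 1, so not a primitive root.
g = 7: 7^120 ≡ 240; 7^80 ≡ 15; 7^48 ≡ 91 — none is 1, so 7 is a primitive root.
Hence the least primitive root of 241 is 7.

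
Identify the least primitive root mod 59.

φ(59) = 59 − 1 = 58 = 2 · 29.
Test candidates g = 2, 3, … against the prime factors q ∈ {2, 29} of φ(59): g is a generator iff g^(58/q) ≢ 1 for every such q.
g = 2: 2^29 ≡ 58; 2^2 ≡ 4 — none is 1, so 2 is a primitive root.
So 2 is the smallest generator of (Z/59Z)^×.

2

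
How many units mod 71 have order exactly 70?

24

φ(71) = 71 − 1 = 70 = 2 · 5 · 7.
In a cyclic group of order 70, there are φ(d) elements of order d for each divisor d of 70, and zero for non-divisors.
70 = 2 · 5 · 7 divides 70, and φ(70) = 24.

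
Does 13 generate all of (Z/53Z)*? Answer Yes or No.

φ(53) = 53 − 1 = 52 = 2^2 · 13.
It suffices to check that the order of 13 is not a proper divisor of 52: compute 13^(52/q) for q ∈ {2, 13}.
13^26 ≡ 1 (mod 53)  [q = 2: ≡ 1 ✗]
13^4 ≡ 47 (mod 53)  [q = 13: ≢ 1 ✓]
13^26 ≡ 1 shows ord(13) | 26, strictly less than φ(53); not a primitive root.

No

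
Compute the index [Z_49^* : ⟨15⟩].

6

ord(15) | φ(49) = φ(7^2) = 7·(7−1) = 42 = 2 · 3 · 7.
Divisors of 42: 1, 2, 3, 6, 7, 14, 21, 42.
Compute 15^d (mod 49) for the divisors d until we hit 1:
15^1 ≡ 15 (mod 49)
15^2 ≡ 29 (mod 49)
15^3 ≡ 43 (mod 49)
15^6 ≡ 36 (mod 49)
15^7 ≡ 1 (mod 49) ✓
So ord_49(15) = 7, hence |⟨15⟩| = 7.
Index = |(Z/49Z)^×| / |⟨15⟩| = 42 / 7 = 6.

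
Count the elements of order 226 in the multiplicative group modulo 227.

112

φ(227) = 227 − 1 = 226 = 2 · 113.
In a cyclic group of order 226, there are φ(d) elements of order d for each divisor d of 226, and zero for non-divisors.
226 = 2 · 113 divides 226, and φ(226) = 112.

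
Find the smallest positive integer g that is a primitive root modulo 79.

φ(79) = 79 − 1 = 78 = 2 · 3 · 13.
g is a primitive root iff g^(78/q) ≢ 1 (mod 79) for each prime q ∈ {2, 3, 13}.
g = 2: 2^39 ≡ 1 — hits 1, so not a primitive root.
g = 3: 3^39 ≡ 78; 3^26 ≡ 23; 3^6 ≡ 18 — none is 1, so 3 is a primitive root.
Hence the least primitive root of 79 is 3.

3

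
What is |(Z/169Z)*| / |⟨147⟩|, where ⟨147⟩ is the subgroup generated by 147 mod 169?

Since 147 ∈ (Z/169Z)^×, its order divides φ(169) = φ(13^2) = 13·(13−1) = 156 = 2^2 · 3 · 13.
Divisors of 156: 1, 2, 3, 4, 6, 12, 13, 26, 39, 52, 78, 156.
Test each divisor d:
147^1 ≡ 147
147^2 ≡ 146
147^3 ≡ 168
147^4 ≡ 22
147^6 ≡ 1
The order of 147 is 6, so the subgroup it generates has 6 elements.
[(Z/169Z)^× : ⟨147⟩] = 156/6 = 26.

26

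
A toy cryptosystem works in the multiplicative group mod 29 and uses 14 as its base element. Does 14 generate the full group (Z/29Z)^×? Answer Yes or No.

Yes

φ(29) = 29 − 1 = 28 = 2^2 · 7.
14 is a primitive root mod 29 iff 14^(φ(29)/q) ≢ 1 for every prime q | φ(29), i.e. q ∈ {2, 7}.
14^14 ≡ 28 (mod 29)  [q = 2: ≢ 1 ✓]
14^4 ≡ 20 (mod 29)  [q = 7: ≢ 1 ✓]
All checks pass, so 14 has order 28 and is a primitive root modulo 29.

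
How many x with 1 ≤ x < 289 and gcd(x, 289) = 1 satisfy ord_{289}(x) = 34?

16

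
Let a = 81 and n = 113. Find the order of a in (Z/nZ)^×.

28

ord(81) | φ(113) = 113 − 1 = 112 = 2^4 · 7.
Divisors of 112: 1, 2, 4, 7, 8, 14, 16, 28, 56, 112.
Evaluate successive powers at the divisors of 112:
81^1 ≡ 81
81^2 ≡ 7
81^4 ≡ 49
81^7 ≡ 98
81^8 ≡ 28
81^14 ≡ 112
81^16 ≡ 106
81^28 ≡ 1
The smallest such exponent is 28, so the order of 81 is 28.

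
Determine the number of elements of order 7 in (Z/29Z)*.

6

φ(29) = 29 − 1 = 28 = 2^2 · 7.
Since (Z/29Z)^× is cyclic of order 28, the number of elements of order d is φ(d) when d | 28 and 0 otherwise.
7 | 28, and φ(7) = 7 − 1 = 6.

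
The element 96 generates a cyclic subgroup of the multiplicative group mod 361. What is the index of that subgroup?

18

ord(96) | φ(361) = φ(19^2) = 19·(19−1) = 342 = 2 · 3^2 · 19.
Divisors of 342: 1, 2, 3, 6, 9, 18, 19, 38, 57, 114, 171, 342.
Test each divisor d:
96^1 ≡ 96 (mod 361)
96^2 ≡ 191 (mod 361)
96^3 ≡ 286 (mod 361)
96^6 ≡ 210 (mod 361)
96^9 ≡ 134 (mod 361)
96^18 ≡ 267 (mod 361)
96^19 ≡ 1 (mod 361) ✓
The order of 96 is 19, so the subgroup it generates has 19 elements.
Index = |(Z/361Z)^×| / |⟨96⟩| = 342 / 19 = 18.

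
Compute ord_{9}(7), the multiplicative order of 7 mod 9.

3

The order of 7 must divide φ(9) = φ(3^2) = 3·(3−1) = 6 = 2 · 3.
Divisors of 6: 1, 2, 3, 6.
Evaluate successive powers at the divisors of 6:
7^1 ≡ 7 (mod 9)
7^2 ≡ 4 (mod 9)
7^3 ≡ 1 (mod 9) ✓
Therefore the multiplicative order of 7 modulo 9 is 3.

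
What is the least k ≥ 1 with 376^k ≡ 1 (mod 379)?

189

Since 376 ∈ (Z/379Z)^×, its order divides φ(379) = 379 − 1 = 378 = 2 · 3^3 · 7.
Divisors of 378: 1, 2, 3, 6, 7, 9, 14, 18, 21, 27, 42, 54, 63, 126, 189, 378.
Test each divisor d:
376^1 ≡ 376 (mod 379)
376^2 ≡ 9 (mod 379)
376^3 ≡ 352 (mod 379)
376^6 ≡ 350 (mod 379)
376^7 ≡ 87 (mod 379)
376^9 ≡ 25 (mod 379)
376^14 ≡ 368 (mod 379)
376^18 ≡ 246 (mod 379)
376^21 ≡ 180 (mod 379)
376^27 ≡ 86 (mod 379)
376^42 ≡ 185 (mod 379)
376^54 ≡ 195 (mod 379)
376^63 ≡ 327 (mod 379)
376^126 ≡ 51 (mod 379)
376^189 ≡ 1 (mod 379) ✓
The smallest such exponent is 189, so the order of 376 is 189.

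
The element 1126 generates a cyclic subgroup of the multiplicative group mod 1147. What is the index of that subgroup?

24

The order of 1126 must divide φ(1147) = φ(31·37) = (31−1)·(37−1) = 30·36 = 1080 = 2^3 · 3^3 · 5.
Divisors of 1080: 1, 2, 3, 4, 5, 6, 8, 9, 10, 12, 15, 18, 20, 24, 27, 30, 36, 40, 45, 54, 60, 72, 90, 108, 120, 135, 180, 216, 270, 360, 540, 1080.
Check 1126^d mod 1147 for each divisor in increasing order:
1126^1 ≡ 1126 (mod 1147)
1126^2 ≡ 441 (mod 1147)
1126^3 ≡ 1062 (mod 1147)
1126^4 ≡ 638 (mod 1147)
1126^5 ≡ 366 (mod 1147)
1126^6 ≡ 343 (mod 1147)
1126^8 ≡ 1006 (mod 1147)
1126^9 ≡ 667 (mod 1147)
1126^10 ≡ 904 (mod 1147)
1126^12 ≡ 655 (mod 1147)
1126^15 ≡ 528 (mod 1147)
1126^18 ≡ 1000 (mod 1147)
1126^20 ≡ 552 (mod 1147)
1126^24 ≡ 47 (mod 1147)
1126^27 ≡ 593 (mod 1147)
1126^30 ≡ 63 (mod 1147)
1126^36 ≡ 963 (mod 1147)
1126^40 ≡ 749 (mod 1147)
1126^45 ≡ 1 (mod 1147) ✓
So ord_1147(1126) = 45, hence |⟨1126⟩| = 45.
The index is φ(1147) / ord(1126) = 1080 / 45 = 24.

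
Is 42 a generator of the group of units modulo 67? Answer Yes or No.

No

φ(67) = 67 − 1 = 66 = 2 · 3 · 11.
It suffices to check that the order of 42 is not a proper divisor of 66: compute 42^(66/q) for q ∈ {2, 3, 11}.
42^33 ≡ 66 (mod 67)  [q = 2: ≢ 1 ✓]
42^22 ≡ 1 (mod 67)  [q = 3: ≡ 1 ✗]
42^6 ≡ 62 (mod 67)  [q = 11: ≢ 1 ✓]
42^22 ≡ 1 shows ord(42) | 22, strictly less than φ(67); not a primitive root.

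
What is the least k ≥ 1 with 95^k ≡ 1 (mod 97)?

48

Since 95 ∈ (Z/97Z)^×, its order divides φ(97) = 97 − 1 = 96 = 2^5 · 3.
Divisors of 96: 1, 2, 3, 4, 6, 8, 12, 16, 24, 32, 48, 96.
Test each divisor d:
95^1 ≡ 95
95^2 ≡ 4
95^3 ≡ 89
95^4 ≡ 16
95^6 ≡ 64
95^8 ≡ 62
95^12 ≡ 22
95^16 ≡ 61
95^24 ≡ 96
95^32 ≡ 35
95^48 ≡ 1
The smallest such exponent is 48, so the order of 95 is 48.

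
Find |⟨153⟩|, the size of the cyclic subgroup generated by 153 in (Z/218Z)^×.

Since 153 ∈ (Z/218Z)^×, its order divides φ(218) = φ(2)·φ(109) = 1·108 = 108 = 2^2 · 3^3.
Divisors of 108: 1, 2, 3, 4, 6, 9, 12, 18, 27, 36, 54, 108.
Compute 153^d (mod 218) for the divisors d until we hit 1:
153^1 ≡ 153 (mod 218)
153^2 ≡ 83 (mod 218)
153^3 ≡ 55 (mod 218)
153^4 ≡ 131 (mod 218)
153^6 ≡ 191 (mod 218)
153^9 ≡ 41 (mod 218)
153^12 ≡ 75 (mod 218)
153^18 ≡ 155 (mod 218)
153^27 ≡ 33 (mod 218)
153^36 ≡ 45 (mod 218)
153^54 ≡ 217 (mod 218)
153^108 ≡ 1 (mod 218) ✓
Hence ord(153) = 108.

108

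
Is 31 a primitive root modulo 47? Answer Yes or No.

Yes

φ(47) = 47 − 1 = 46 = 2 · 23.
An element g generates (Z/47Z)^× iff g^(46/q) ≢ 1 (mod 47) for each prime q ∈ {2, 23}.
31^23 ≡ 46 (mod 47)  [q = 2: ≢ 1 ✓]
31^2 ≡ 21 (mod 47)  [q = 23: ≢ 1 ✓]
None equal 1, so ord_47(31) = 46: 31 is a primitive root.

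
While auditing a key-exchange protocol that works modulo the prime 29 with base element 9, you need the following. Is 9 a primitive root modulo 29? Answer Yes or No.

No

φ(29) = 29 − 1 = 28 = 2^2 · 7.
An element g generates (Z/29Z)^× iff g^(28/q) ≢ 1 (mod 29) for each prime q ∈ {2, 7}.
9^14 ≡ 1 (mod 29)  [q = 2: ≡ 1 ✗]
9^4 ≡ 7 (mod 29)  [q = 7: ≢ 1 ✓]
Since 9^14 ≡ 1, the order of 9 divides 14 < 28, so 9 is not a primitive root.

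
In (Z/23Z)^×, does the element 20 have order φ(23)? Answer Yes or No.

Yes

φ(23) = 23 − 1 = 22 = 2 · 11.
An element g generates (Z/23Z)^× iff g^(22/q) ≢ 1 (mod 23) for each prime q ∈ {2, 11}.
20^11 ≡ 22 (mod 23)  [q = 2: ≢ 1 ✓]
20^2 ≡ 9 (mod 23)  [q = 11: ≢ 1 ✓]
Every test exponent gives a nontrivial residue, hence 20 generates the full group.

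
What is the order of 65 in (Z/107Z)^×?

106

By Lagrange's theorem, ord_107(65) divides φ(107) = 107 − 1 = 106 = 2 · 53.
Divisors of 106: 1, 2, 53, 106.
Check 65^d mod 107 for each divisor in increasing order:
65^1 ≡ 65
65^2 ≡ 52
65^53 ≡ 106
65^106 ≡ 1
The smallest such exponent is 106, so the order of 65 is 106.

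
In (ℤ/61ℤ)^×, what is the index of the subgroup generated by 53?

3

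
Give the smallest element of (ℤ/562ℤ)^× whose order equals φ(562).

3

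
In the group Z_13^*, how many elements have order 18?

0

φ(13) = 13 − 1 = 12 = 2^2 · 3.
Since (Z/13Z)^× is cyclic of order 12, the number of elements of order d is φ(d) when d | 12 and 0 otherwise.
Since 18 ∤ 12, the count is 0.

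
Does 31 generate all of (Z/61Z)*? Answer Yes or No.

φ(61) = 61 − 1 = 60 = 2^2 · 3 · 5.
Test 31^(60/q) mod 61 for each prime factor q of 60:
31^30 ≡ 60 (mod 61)  [q = 2: ≢ 1 ✓]
31^20 ≡ 13 (mod 61)  [q = 3: ≢ 1 ✓]
31^12 ≡ 34 (mod 61)  [q = 5: ≢ 1 ✓]
None equal 1, so ord_61(31) = 60: 31 is a primitive root.

Yes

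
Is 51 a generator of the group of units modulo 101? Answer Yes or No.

Yes

φ(101) = 101 − 1 = 100 = 2^2 · 5^2.
51 is a primitive root mod 101 iff 51^(φ(101)/q) ≢ 1 for every prime q | φ(101), i.e. q ∈ {2, 5}.
51^50 ≡ 100 (mod 101)  [q = 2: ≢ 1 ✓]
51^20 ≡ 84 (mod 101)  [q = 5: ≢ 1 ✓]
Every test exponent gives a nontrivial residue, hence 51 generates the full group.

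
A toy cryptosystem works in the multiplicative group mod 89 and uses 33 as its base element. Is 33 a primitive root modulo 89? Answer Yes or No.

φ(89) = 89 − 1 = 88 = 2^3 · 11.
33 is a primitive root mod 89 iff 33^(φ(89)/q) ≢ 1 for every prime q | φ(89), i.e. q ∈ {2, 11}.
33^44 ≡ 88 (mod 89)  [q = 2: ≢ 1 ✓]
33^8 ≡ 16 (mod 89)  [q = 11: ≢ 1 ✓]
None equal 1, so ord_89(33) = 88: 33 is a primitive root.

Yes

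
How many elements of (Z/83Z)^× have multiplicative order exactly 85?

0

φ(83) = 83 − 1 = 82 = 2 · 41.
Since (Z/83Z)^× is cyclic of order 82, the number of elements of order d is φ(d) when d | 82 and 0 otherwise.
Here 82 is not a multiple of 85, so there are no elements of order 85.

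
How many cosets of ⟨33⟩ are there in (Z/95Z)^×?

ord(33) | φ(95) = φ(5·19) = (5−1)·(19−1) = 4·18 = 72 = 2^3 · 3^2.
Divisors of 72: 1, 2, 3, 4, 6, 8, 9, 12, 18, 24, 36, 72.
Check 33^d mod 95 for each divisor in increasing order:
33^1 ≡ 33 (mod 95)
33^2 ≡ 44 (mod 95)
33^3 ≡ 27 (mod 95)
33^4 ≡ 36 (mod 95)
33^6 ≡ 64 (mod 95)
33^8 ≡ 61 (mod 95)
33^9 ≡ 18 (mod 95)
33^12 ≡ 11 (mod 95)
33^18 ≡ 39 (mod 95)
33^24 ≡ 26 (mod 95)
33^36 ≡ 1 (mod 95) ✓
The order of 33 is 36, so the subgroup it generates has 36 elements.
[(Z/95Z)^× : ⟨33⟩] = 72/36 = 2.

2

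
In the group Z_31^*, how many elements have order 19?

φ(31) = 31 − 1 = 30 = 2 · 3 · 5.
In a cyclic group of order 30, there are φ(d) elements of order d for each divisor d of 30, and zero for non-divisors.
19 does not divide 30, so no element of (Z/31Z)^× has order 19.

0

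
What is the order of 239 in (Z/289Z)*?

Since 239 ∈ (Z/289Z)^×, its order divides φ(289) = φ(17^2) = 17·(17−1) = 272 = 2^4 · 17.
Divisors of 272: 1, 2, 4, 8, 16, 17, 34, 68, 136, 272.
Compute 239^d (mod 289) for the divisors d until we hit 1:
239^1 ≡ 239 (mod 289)
239^2 ≡ 188 (mod 289)
239^4 ≡ 86 (mod 289)
239^8 ≡ 171 (mod 289)
239^16 ≡ 52 (mod 289)
239^17 ≡ 1 (mod 289) ✓
The smallest such exponent is 17, so the order of 239 is 17.

17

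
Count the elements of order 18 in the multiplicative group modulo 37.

φ(37) = 37 − 1 = 36 = 2^2 · 3^2.
Since (Z/37Z)^× is cyclic of order 36, the number of elements of order d is φ(d) when d | 36 and 0 otherwise.
18 = 2 · 3^2 divides 36, and φ(18) = 6.

6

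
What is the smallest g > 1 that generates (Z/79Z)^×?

3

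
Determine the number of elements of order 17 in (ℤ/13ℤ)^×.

0

φ(13) = 13 − 1 = 12 = 2^2 · 3.
In a cyclic group of order 12, there are φ(d) elements of order d for each divisor d of 12, and zero for non-divisors.
Since 17 ∤ 12, the count is 0.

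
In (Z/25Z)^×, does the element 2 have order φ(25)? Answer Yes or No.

Yes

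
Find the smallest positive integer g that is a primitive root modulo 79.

3

φ(79) = 79 − 1 = 78 = 2 · 3 · 13.
Test candidates g = 2, 3, … against the prime factors q ∈ {2, 3, 13} of φ(79): g is a generator iff g^(78/q) ≢ 1 for every such q.
g = 2: 2^39 ≡ 1 — hits 1, so not a primitive root.
g = 3: 3^39 ≡ 78; 3^26 ≡ 23; 3^6 ≡ 18 — none is 1, so 3 is a primitive root.
So 3 is the smallest generator of (Z/79Z)^×.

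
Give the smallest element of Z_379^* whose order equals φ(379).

2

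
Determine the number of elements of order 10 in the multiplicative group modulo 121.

φ(121) = φ(11^2) = 11·(11−1) = 110 = 2 · 5 · 11.
(Z/121Z)^× is cyclic (|G| = 110); a cyclic group of order m has exactly φ(d) elements of each order d | m, and none otherwise.
10 = 2 · 5 divides 110, and φ(10) = 4.

4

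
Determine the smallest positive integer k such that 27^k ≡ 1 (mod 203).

28

By Lagrange's theorem, ord_203(27) divides φ(203) = φ(7·29) = (7−1)·(29−1) = 6·28 = 168 = 2^3 · 3 · 7.
Divisors of 168: 1, 2, 3, 4, 6, 7, 8, 12, 14, 21, 24, 28, 42, 56, 84, 168.
Evaluate successive powers at the divisors of 168:
27^1 ≡ 27
27^2 ≡ 120
27^3 ≡ 195
27^4 ≡ 190
27^6 ≡ 64
27^7 ≡ 104
27^8 ≡ 169
27^12 ≡ 36
27^14 ≡ 57
27^21 ≡ 41
27^24 ≡ 78
27^28 ≡ 1
So ord_203(27) = 28.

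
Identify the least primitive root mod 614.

5

φ(614) = φ(2)·φ(307) = 1·306 = 306 = 2 · 3^2 · 17.
g is a primitive root iff g^(306/q) ≢ 1 (mod 614) for each prime q ∈ {2, 3, 17}.
g = 2: gcd(2, 614) = 2 > 1, not a unit — skip.
g = 3: 3^153 ≡ 613; 3^102 ≡ 1 — hits 1, so not a primitive root.
g = 4: gcd(4, 614) = 2 > 1, not a unit — skip.
g = 5: 5^153 ≡ 613; 5^102 ≡ 289; 5^18 ≡ 81 — none is 1, so 5 is a primitive root.
So 5 is the smallest generator of (Z/614Z)^×.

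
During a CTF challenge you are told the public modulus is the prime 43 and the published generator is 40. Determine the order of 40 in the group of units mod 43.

21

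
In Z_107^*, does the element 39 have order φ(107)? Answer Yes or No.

No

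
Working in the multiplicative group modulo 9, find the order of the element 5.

By Lagrange's theorem, ord_9(5) divides φ(9) = φ(3^2) = 3·(3−1) = 6 = 2 · 3.
Divisors of 6: 1, 2, 3, 6.
Evaluate successive powers at the divisors of 6:
5^1 ≡ 5 (mod 9)
5^2 ≡ 7 (mod 9)
5^3 ≡ 8 (mod 9)
5^6 ≡ 1 (mod 9) ✓
The smallest such exponent is 6, so the order of 5 is 6.

6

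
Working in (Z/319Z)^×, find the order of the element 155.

By Lagrange's theorem, ord_319(155) divides φ(319) = φ(11·29) = (11−1)·(29−1) = 10·28 = 280 = 2^3 · 5 · 7.
Divisors of 280: 1, 2, 4, 5, 7, 8, 10, 14, 20, 28, 35, 40, 56, 70, 140, 280.
Evaluate successive powers at the divisors of 280:
155^1 ≡ 155 (mod 319)
155^2 ≡ 100 (mod 319)
155^4 ≡ 111 (mod 319)
155^5 ≡ 298 (mod 319)
155^7 ≡ 133 (mod 319)
155^8 ≡ 199 (mod 319)
155^10 ≡ 122 (mod 319)
155^14 ≡ 144 (mod 319)
155^20 ≡ 210 (mod 319)
155^28 ≡ 1 (mod 319) ✓
Therefore the multiplicative order of 155 modulo 319 is 28.

28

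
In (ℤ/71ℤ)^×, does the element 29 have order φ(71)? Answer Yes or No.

No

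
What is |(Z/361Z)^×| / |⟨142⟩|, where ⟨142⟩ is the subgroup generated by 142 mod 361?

2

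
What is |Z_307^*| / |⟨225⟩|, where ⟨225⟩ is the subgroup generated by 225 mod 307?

2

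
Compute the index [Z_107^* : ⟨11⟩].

2

Since 11 ∈ (Z/107Z)^×, its order divides φ(107) = 107 − 1 = 106 = 2 · 53.
Divisors of 106: 1, 2, 53, 106.
Evaluate successive powers at the divisors of 106:
11^1 ≡ 11 (mod 107)
11^2 ≡ 14 (mod 107)
11^53 ≡ 1 (mod 107) ✓
The order of 11 is 53, so the subgroup it generates has 53 elements.
[(Z/107Z)^× : ⟨11⟩] = 106/53 = 2.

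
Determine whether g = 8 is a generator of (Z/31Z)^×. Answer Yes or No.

No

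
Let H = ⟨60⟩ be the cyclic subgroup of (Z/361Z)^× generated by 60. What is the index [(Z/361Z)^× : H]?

1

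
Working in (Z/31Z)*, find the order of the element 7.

15

The order of 7 must divide φ(31) = 31 − 1 = 30 = 2 · 3 · 5.
Divisors of 30: 1, 2, 3, 5, 6, 10, 15, 30.
Check 7^d mod 31 for each divisor in increasing order:
7^1 ≡ 7 (mod 31)
7^2 ≡ 18 (mod 31)
7^3 ≡ 2 (mod 31)
7^5 ≡ 5 (mod 31)
7^6 ≡ 4 (mod 31)
7^10 ≡ 25 (mod 31)
7^15 ≡ 1 (mod 31) ✓
The smallest such exponent is 15, so the order of 7 is 15.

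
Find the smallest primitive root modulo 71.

φ(71) = 71 − 1 = 70 = 2 · 5 · 7.
g is a primitive root iff g^(70/q) ≢ 1 (mod 71) for each prime q ∈ {2, 5, 7}.
g = 2: 2^35 ≡ 1 — hits 1, so not a primitive root.
g = 3: 3^35 ≡ 1 — hits 1, so not a primitive root.
g = 4: 4^35 ≡ 1 — hits 1, so not a primitive root.
g = 5: 5^35 ≡ 1 — hits 1, so not a primitive root.
g = 6: 6^35 ≡ 1 — hits 1, so not a primitive root.
g = 7: 7^35 ≡ 70; 7^14 ≡ 54; 7^10 ≡ 45 — none is 1, so 7 is a primitive root.
The smallest primitive root modulo 71 is 7.

7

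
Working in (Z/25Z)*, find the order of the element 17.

20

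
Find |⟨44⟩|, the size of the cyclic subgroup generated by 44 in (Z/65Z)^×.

4

Since 44 ∈ (Z/65Z)^×, its order divides φ(65) = φ(5·13) = (5−1)·(13−1) = 4·12 = 48 = 2^4 · 3.
Divisors of 48: 1, 2, 3, 4, 6, 8, 12, 16, 24, 48.
Check 44^d mod 65 for each divisor in increasing order:
44^1 ≡ 44
44^2 ≡ 51
44^3 ≡ 34
44^4 ≡ 1
Hence ord(44) = 4.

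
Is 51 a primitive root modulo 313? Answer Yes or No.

φ(313) = 313 − 1 = 312 = 2^3 · 3 · 13.
It suffices to check that the order of 51 is not a proper divisor of 312: compute 51^(312/q) for q ∈ {2, 3, 13}.
51^156 ≡ 312 (mod 313)  [q = 2: ≢ 1 ✓]
51^104 ≡ 1 (mod 313)  [q = 3: ≡ 1 ✗]
51^24 ≡ 103 (mod 313)  [q = 13: ≢ 1 ✓]
Since 51^104 ≡ 1, the order of 51 divides 104 < 312, so 51 is not a primitive root.

No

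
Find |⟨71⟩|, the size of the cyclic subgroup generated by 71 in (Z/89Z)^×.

ord(71) | φ(89) = 89 − 1 = 88 = 2^3 · 11.
Divisors of 88: 1, 2, 4, 8, 11, 22, 44, 88.
Check 71^d mod 89 for each divisor in increasing order:
71^1 ≡ 71
71^2 ≡ 57
71^4 ≡ 45
71^8 ≡ 67
71^11 ≡ 55
71^22 ≡ 88
71^44 ≡ 1
The smallest such exponent is 44, so the order of 71 is 44.

44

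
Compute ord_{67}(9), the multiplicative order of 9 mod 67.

Since 9 ∈ (Z/67Z)^×, its order divides φ(67) = 67 − 1 = 66 = 2 · 3 · 11.
Divisors of 66: 1, 2, 3, 6, 11, 22, 33, 66.
Test each divisor d:
9^1 ≡ 9 (mod 67)
9^2 ≡ 14 (mod 67)
9^3 ≡ 59 (mod 67)
9^6 ≡ 64 (mod 67)
9^11 ≡ 1 (mod 67) ✓
The smallest such exponent is 11, so the order of 9 is 11.

11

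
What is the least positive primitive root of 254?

φ(254) = φ(2)·φ(127) = 1·126 = 126 = 2 · 3^2 · 7.
g is a primitive root iff g^(126/q) ≢ 1 (mod 254) for each prime q ∈ {2, 3, 7}.
g = 2: gcd(2, 254) = 2 > 1, not a unit — skip.
g = 3: 3^63 ≡ 253; 3^42 ≡ 107; 3^18 ≡ 131 — none is 1, so 3 is a primitive root.
Hence the least primitive root of 254 is 3.

3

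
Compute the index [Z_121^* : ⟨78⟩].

10

By Lagrange's theorem, ord_121(78) divides φ(121) = φ(11^2) = 11·(11−1) = 110 = 2 · 5 · 11.
Divisors of 110: 1, 2, 5, 10, 11, 22, 55, 110.
Check 78^d mod 121 for each divisor in increasing order:
78^1 ≡ 78 (mod 121)
78^2 ≡ 34 (mod 121)
78^5 ≡ 23 (mod 121)
78^10 ≡ 45 (mod 121)
78^11 ≡ 1 (mod 121) ✓
Thus |⟨78⟩| = ord(78) = 11.
The index is φ(121) / ord(78) = 110 / 11 = 10.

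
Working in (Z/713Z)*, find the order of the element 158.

330

Since 158 ∈ (Z/713Z)^×, its order divides φ(713) = φ(23·31) = (23−1)·(31−1) = 22·30 = 660 = 2^2 · 3 · 5 · 11.
Divisors of 660: 1, 2, 3, 4, 5, 6, 10, 11, 12, 15, 20, 22, 30, 33, 44, 55, 60, 66, 110, 132, 165, 220, 330, 660.
Compute 158^d (mod 713) for the divisors d until we hit 1:
158^1 ≡ 158
158^2 ≡ 9
158^3 ≡ 709
158^4 ≡ 81
158^5 ≡ 677
158^6 ≡ 16
158^10 ≡ 583
158^11 ≡ 137
158^12 ≡ 256
158^15 ≡ 402
158^20 ≡ 501
158^22 ≡ 231
158^30 ≡ 466
158^33 ≡ 275
158^44 ≡ 599
158^55 ≡ 68
158^60 ≡ 404
158^66 ≡ 47
158^110 ≡ 346
158^132 ≡ 70
158^165 ≡ 712
158^220 ≡ 645
158^330 ≡ 1
Hence ord(158) = 330.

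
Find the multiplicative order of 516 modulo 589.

90

Since 516 ∈ (Z/589Z)^×, its order divides φ(589) = φ(19·31) = (19−1)·(31−1) = 18·30 = 540 = 2^2 · 3^3 · 5.
Divisors of 540: 1, 2, 3, 4, 5, 6, 9, 10, 12, 15, 18, 20, 27, 30, 36, 45, 54, 60, 90, 108, 135, 180, 270, 540.
Test each divisor d:
516^1 ≡ 516
516^2 ≡ 28
516^3 ≡ 312
516^4 ≡ 195
516^5 ≡ 490
516^6 ≡ 159
516^9 ≡ 132
516^10 ≡ 377
516^12 ≡ 543
516^15 ≡ 373
516^18 ≡ 343
516^20 ≡ 180
516^27 ≡ 512
516^30 ≡ 125
516^36 ≡ 438
516^45 ≡ 94
516^54 ≡ 39
516^60 ≡ 311
516^90 ≡ 1
The smallest such exponent is 90, so the order of 516 is 90.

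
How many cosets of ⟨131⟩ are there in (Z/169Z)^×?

Since 131 ∈ (Z/169Z)^×, its order divides φ(169) = φ(13^2) = 13·(13−1) = 156 = 2^2 · 3 · 13.
Divisors of 156: 1, 2, 3, 4, 6, 12, 13, 26, 39, 52, 78, 156.
Test each divisor d:
131^1 ≡ 131 (mod 169)
131^2 ≡ 92 (mod 169)
131^3 ≡ 53 (mod 169)
131^4 ≡ 14 (mod 169)
131^6 ≡ 105 (mod 169)
131^12 ≡ 40 (mod 169)
131^13 ≡ 1 (mod 169) ✓
Thus |⟨131⟩| = ord(131) = 13.
[(Z/169Z)^× : ⟨131⟩] = 156/13 = 12.

12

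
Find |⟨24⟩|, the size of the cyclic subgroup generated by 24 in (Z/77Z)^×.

By Lagrange's theorem, ord_77(24) divides φ(77) = φ(7·11) = (7−1)·(11−1) = 6·10 = 60 = 2^2 · 3 · 5.
Divisors of 60: 1, 2, 3, 4, 5, 6, 10, 12, 15, 20, 30, 60.
Check 24^d mod 77 for each divisor in increasing order:
24^1 ≡ 24
24^2 ≡ 37
24^3 ≡ 41
24^4 ≡ 60
24^5 ≡ 54
24^6 ≡ 64
24^10 ≡ 67
24^12 ≡ 15
24^15 ≡ 76
24^20 ≡ 23
24^30 ≡ 1
Therefore the multiplicative order of 24 modulo 77 is 30.

30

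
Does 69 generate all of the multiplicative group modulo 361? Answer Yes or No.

φ(361) = φ(19^2) = 19·(19−1) = 342 = 2 · 3^2 · 19.
It suffices to check that the order of 69 is not a proper divisor of 342: compute 69^(342/q) for q ∈ {2, 3, 19}.
69^171 ≡ 360 (mod 361)  [q = 2: ≢ 1 ✓]
69^114 ≡ 1 (mod 361)  [q = 3: ≡ 1 ✗]
69^18 ≡ 1 (mod 361)  [q = 19: ≡ 1 ✗]
69^114 ≡ 1 shows ord(69) | 114, strictly less than φ(361); not a primitive root.

No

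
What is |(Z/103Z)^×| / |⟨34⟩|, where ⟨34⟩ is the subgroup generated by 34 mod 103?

6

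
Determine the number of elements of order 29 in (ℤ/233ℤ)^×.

28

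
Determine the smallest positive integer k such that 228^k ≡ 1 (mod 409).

The order of 228 must divide φ(409) = 409 − 1 = 408 = 2^3 · 3 · 17.
Divisors of 408: 1, 2, 3, 4, 6, 8, 12, 17, 24, 34, 51, 68, 102, 136, 204, 408.
Compute 228^d (mod 409) for the divisors d until we hit 1:
228^1 ≡ 228
228^2 ≡ 41
228^3 ≡ 350
228^4 ≡ 45
228^6 ≡ 209
228^8 ≡ 389
228^12 ≡ 327
228^17 ≡ 402
228^24 ≡ 180
228^34 ≡ 49
228^51 ≡ 66
228^68 ≡ 356
228^102 ≡ 266
228^136 ≡ 355
228^204 ≡ 408
228^408 ≡ 1
The smallest such exponent is 408, so the order of 228 is 408.

408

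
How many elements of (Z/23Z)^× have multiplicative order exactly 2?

φ(23) = 23 − 1 = 22 = 2 · 11.
(Z/23Z)^× is cyclic (|G| = 22); a cyclic group of order m has exactly φ(d) elements of each order d | m, and none otherwise.
2 | 22, and φ(2) = 2 − 1 = 1.

1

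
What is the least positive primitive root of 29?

2

φ(29) = 29 − 1 = 28 = 2^2 · 7.
g is a primitive root iff g^(28/q) ≢ 1 (mod 29) for each prime q ∈ {2, 7}.
g = 2: 2^14 ≡ 28; 2^4 ≡ 16 — none is 1, so 2 is a primitive root.
The smallest primitive root modulo 29 is 2.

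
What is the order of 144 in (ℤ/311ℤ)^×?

155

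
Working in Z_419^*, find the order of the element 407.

418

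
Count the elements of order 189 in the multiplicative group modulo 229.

0

φ(229) = 229 − 1 = 228 = 2^2 · 3 · 19.
In a cyclic group of order 228, there are φ(d) elements of order d for each divisor d of 228, and zero for non-divisors.
189 does not divide 228, so no element of (Z/229Z)^× has order 189.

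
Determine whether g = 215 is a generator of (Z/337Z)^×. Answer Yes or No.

No

φ(337) = 337 − 1 = 336 = 2^4 · 3 · 7.
215 is a primitive root mod 337 iff 215^(φ(337)/q) ≢ 1 for every prime q | φ(337), i.e. q ∈ {2, 3, 7}.
215^168 ≡ 336 (mod 337)  [q = 2: ≢ 1 ✓]
215^112 ≡ 1 (mod 337)  [q = 3: ≡ 1 ✗]
215^48 ≡ 52 (mod 337)  [q = 7: ≢ 1 ✓]
The check at q = 3 fails, so 215 generates a proper subgroup.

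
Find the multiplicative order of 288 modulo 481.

12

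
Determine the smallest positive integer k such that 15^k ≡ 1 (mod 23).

22

The order of 15 must divide φ(23) = 23 − 1 = 22 = 2 · 11.
Divisors of 22: 1, 2, 11, 22.
Check 15^d mod 23 for each divisor in increasing order:
15^1 ≡ 15 (mod 23)
15^2 ≡ 18 (mod 23)
15^11 ≡ 22 (mod 23)
15^22 ≡ 1 (mod 23) ✓
Hence ord(15) = 22.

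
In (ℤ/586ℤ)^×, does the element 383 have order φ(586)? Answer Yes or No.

No

φ(586) = φ(2)·φ(293) = 1·292 = 292 = 2^2 · 73.
It suffices to check that the order of 383 is not a proper divisor of 292: compute 383^(292/q) for q ∈ {2, 73}.
383^146 ≡ 1 (mod 586)  [q = 2: ≡ 1 ✗]
383^4 ≡ 561 (mod 586)  [q = 73: ≢ 1 ✓]
383^146 ≡ 1 shows ord(383) | 146, strictly less than φ(586); not a primitive root.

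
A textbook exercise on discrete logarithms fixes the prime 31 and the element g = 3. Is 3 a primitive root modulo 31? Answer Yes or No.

Yes

φ(31) = 31 − 1 = 30 = 2 · 3 · 5.
It suffices to check that the order of 3 is not a proper divisor of 30: compute 3^(30/q) for q ∈ {2, 3, 5}.
3^15 ≡ 30 (mod 31)  [q = 2: ≢ 1 ✓]
3^10 ≡ 25 (mod 31)  [q = 3: ≢ 1 ✓]
3^6 ≡ 16 (mod 31)  [q = 5: ≢ 1 ✓]
Every test exponent gives a nontrivial residue, hence 3 generates the full group.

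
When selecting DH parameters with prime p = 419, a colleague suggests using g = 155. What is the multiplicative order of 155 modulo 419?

418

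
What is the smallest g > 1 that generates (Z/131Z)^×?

φ(131) = 131 − 1 = 130 = 2 · 5 · 13.
Test candidates g = 2, 3, … against the prime factors q ∈ {2, 5, 13} of φ(131): g is a generator iff g^(130/q) ≢ 1 for every such q.
g = 2: 2^65 ≡ 130; 2^26 ≡ 53; 2^10 ≡ 107 — none is 1, so 2 is a primitive root.
So 2 is the smallest generator of (Z/131Z)^×.

2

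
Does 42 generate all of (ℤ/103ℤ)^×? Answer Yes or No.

φ(103) = 103 − 1 = 102 = 2 · 3 · 17.
42 is a primitive root mod 103 iff 42^(φ(103)/q) ≢ 1 for every prime q | φ(103), i.e. q ∈ {2, 3, 17}.
42^51 ≡ 102 (mod 103)  [q = 2: ≢ 1 ✓]
42^34 ≡ 1 (mod 103)  [q = 3: ≡ 1 ✗]
42^6 ≡ 34 (mod 103)  [q = 17: ≢ 1 ✓]
42^34 ≡ 1 shows ord(42) | 34, strictly less than φ(103); not a primitive root.

No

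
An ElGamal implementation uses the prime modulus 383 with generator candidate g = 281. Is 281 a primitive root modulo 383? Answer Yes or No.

Yes

φ(383) = 383 − 1 = 382 = 2 · 191.
An element g generates (Z/383Z)^× iff g^(382/q) ≢ 1 (mod 383) for each prime q ∈ {2, 191}.
281^191 ≡ 382 (mod 383)  [q = 2: ≢ 1 ✓]
281^2 ≡ 63 (mod 383)  [q = 191: ≢ 1 ✓]
All checks pass, so 281 has order 382 and is a primitive root modulo 383.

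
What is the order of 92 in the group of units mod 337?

ord(92) | φ(337) = 337 − 1 = 336 = 2^4 · 3 · 7.
Divisors of 336: 1, 2, 3, 4, 6, 7, 8, 12, 14, 16, 21, 24, 28, 42, 48, 56, 84, 112, 168, 336.
Check 92^d mod 337 for each divisor in increasing order:
92^1 ≡ 92 (mod 337)
92^2 ≡ 39 (mod 337)
92^3 ≡ 218 (mod 337)
92^4 ≡ 173 (mod 337)
92^6 ≡ 7 (mod 337)
92^7 ≡ 307 (mod 337)
92^8 ≡ 273 (mod 337)
92^12 ≡ 49 (mod 337)
92^14 ≡ 226 (mod 337)
92^16 ≡ 52 (mod 337)
92^21 ≡ 297 (mod 337)
92^24 ≡ 42 (mod 337)
92^28 ≡ 189 (mod 337)
92^42 ≡ 252 (mod 337)
92^48 ≡ 79 (mod 337)
92^56 ≡ 336 (mod 337)
92^84 ≡ 148 (mod 337)
92^112 ≡ 1 (mod 337) ✓
So ord_337(92) = 112.

112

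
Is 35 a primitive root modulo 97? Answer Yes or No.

φ(97) = 97 − 1 = 96 = 2^5 · 3.
Test 35^(96/q) mod 97 for each prime factor q of 96:
35^48 ≡ 1 (mod 97)  [q = 2: ≡ 1 ✗]
35^32 ≡ 61 (mod 97)  [q = 3: ≢ 1 ✓]
The check at q = 2 fails, so 35 generates a proper subgroup.

No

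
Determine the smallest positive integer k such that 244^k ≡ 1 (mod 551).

ord(244) | φ(551) = φ(19·29) = (19−1)·(29−1) = 18·28 = 504 = 2^3 · 3^2 · 7.
Divisors of 504: 1, 2, 3, 4, 6, 7, 8, 9, 12, 14, 18, 21, 24, 28, 36, 42, 56, 63, 72, 84, 126, 168, 252, 504.
Test each divisor d:
244^1 ≡ 244 (mod 551)
244^2 ≡ 28 (mod 551)
244^3 ≡ 220 (mod 551)
244^4 ≡ 233 (mod 551)
244^6 ≡ 463 (mod 551)
244^7 ≡ 17 (mod 551)
244^8 ≡ 291 (mod 551)
244^9 ≡ 476 (mod 551)
244^12 ≡ 30 (mod 551)
244^14 ≡ 289 (mod 551)
244^18 ≡ 115 (mod 551)
244^21 ≡ 505 (mod 551)
244^24 ≡ 349 (mod 551)
244^28 ≡ 320 (mod 551)
244^36 ≡ 1 (mod 551) ✓
So ord_551(244) = 36.

36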